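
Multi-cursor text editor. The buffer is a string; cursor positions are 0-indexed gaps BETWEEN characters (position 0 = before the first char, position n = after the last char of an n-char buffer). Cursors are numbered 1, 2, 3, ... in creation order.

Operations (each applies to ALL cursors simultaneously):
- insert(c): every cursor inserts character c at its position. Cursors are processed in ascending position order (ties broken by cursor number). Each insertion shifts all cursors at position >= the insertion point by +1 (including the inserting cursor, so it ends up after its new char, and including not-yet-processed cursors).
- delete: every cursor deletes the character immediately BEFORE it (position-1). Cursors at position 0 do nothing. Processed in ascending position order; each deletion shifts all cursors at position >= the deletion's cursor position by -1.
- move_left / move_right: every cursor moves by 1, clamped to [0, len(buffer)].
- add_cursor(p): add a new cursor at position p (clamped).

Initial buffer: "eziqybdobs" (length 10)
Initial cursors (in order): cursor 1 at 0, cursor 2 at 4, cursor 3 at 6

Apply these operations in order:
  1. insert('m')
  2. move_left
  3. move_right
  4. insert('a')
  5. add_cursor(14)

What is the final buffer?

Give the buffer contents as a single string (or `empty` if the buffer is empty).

Answer: maeziqmaybmadobs

Derivation:
After op 1 (insert('m')): buffer="meziqmybmdobs" (len 13), cursors c1@1 c2@6 c3@9, authorship 1....2..3....
After op 2 (move_left): buffer="meziqmybmdobs" (len 13), cursors c1@0 c2@5 c3@8, authorship 1....2..3....
After op 3 (move_right): buffer="meziqmybmdobs" (len 13), cursors c1@1 c2@6 c3@9, authorship 1....2..3....
After op 4 (insert('a')): buffer="maeziqmaybmadobs" (len 16), cursors c1@2 c2@8 c3@12, authorship 11....22..33....
After op 5 (add_cursor(14)): buffer="maeziqmaybmadobs" (len 16), cursors c1@2 c2@8 c3@12 c4@14, authorship 11....22..33....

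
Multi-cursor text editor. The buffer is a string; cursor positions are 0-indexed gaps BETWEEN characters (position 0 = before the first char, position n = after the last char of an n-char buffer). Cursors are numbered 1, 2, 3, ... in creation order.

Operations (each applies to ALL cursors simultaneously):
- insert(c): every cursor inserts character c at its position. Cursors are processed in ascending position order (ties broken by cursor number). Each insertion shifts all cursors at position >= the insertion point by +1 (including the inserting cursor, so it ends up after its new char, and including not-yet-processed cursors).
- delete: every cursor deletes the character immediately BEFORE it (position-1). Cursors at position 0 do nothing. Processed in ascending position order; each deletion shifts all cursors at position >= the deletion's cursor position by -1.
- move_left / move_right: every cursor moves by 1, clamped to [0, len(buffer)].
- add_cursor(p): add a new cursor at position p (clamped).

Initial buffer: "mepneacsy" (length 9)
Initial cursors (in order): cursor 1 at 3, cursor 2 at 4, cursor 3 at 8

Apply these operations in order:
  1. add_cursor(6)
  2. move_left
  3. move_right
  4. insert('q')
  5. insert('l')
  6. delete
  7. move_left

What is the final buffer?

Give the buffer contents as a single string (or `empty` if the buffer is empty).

After op 1 (add_cursor(6)): buffer="mepneacsy" (len 9), cursors c1@3 c2@4 c4@6 c3@8, authorship .........
After op 2 (move_left): buffer="mepneacsy" (len 9), cursors c1@2 c2@3 c4@5 c3@7, authorship .........
After op 3 (move_right): buffer="mepneacsy" (len 9), cursors c1@3 c2@4 c4@6 c3@8, authorship .........
After op 4 (insert('q')): buffer="mepqnqeaqcsqy" (len 13), cursors c1@4 c2@6 c4@9 c3@12, authorship ...1.2..4..3.
After op 5 (insert('l')): buffer="mepqlnqleaqlcsqly" (len 17), cursors c1@5 c2@8 c4@12 c3@16, authorship ...11.22..44..33.
After op 6 (delete): buffer="mepqnqeaqcsqy" (len 13), cursors c1@4 c2@6 c4@9 c3@12, authorship ...1.2..4..3.
After op 7 (move_left): buffer="mepqnqeaqcsqy" (len 13), cursors c1@3 c2@5 c4@8 c3@11, authorship ...1.2..4..3.

Answer: mepqnqeaqcsqy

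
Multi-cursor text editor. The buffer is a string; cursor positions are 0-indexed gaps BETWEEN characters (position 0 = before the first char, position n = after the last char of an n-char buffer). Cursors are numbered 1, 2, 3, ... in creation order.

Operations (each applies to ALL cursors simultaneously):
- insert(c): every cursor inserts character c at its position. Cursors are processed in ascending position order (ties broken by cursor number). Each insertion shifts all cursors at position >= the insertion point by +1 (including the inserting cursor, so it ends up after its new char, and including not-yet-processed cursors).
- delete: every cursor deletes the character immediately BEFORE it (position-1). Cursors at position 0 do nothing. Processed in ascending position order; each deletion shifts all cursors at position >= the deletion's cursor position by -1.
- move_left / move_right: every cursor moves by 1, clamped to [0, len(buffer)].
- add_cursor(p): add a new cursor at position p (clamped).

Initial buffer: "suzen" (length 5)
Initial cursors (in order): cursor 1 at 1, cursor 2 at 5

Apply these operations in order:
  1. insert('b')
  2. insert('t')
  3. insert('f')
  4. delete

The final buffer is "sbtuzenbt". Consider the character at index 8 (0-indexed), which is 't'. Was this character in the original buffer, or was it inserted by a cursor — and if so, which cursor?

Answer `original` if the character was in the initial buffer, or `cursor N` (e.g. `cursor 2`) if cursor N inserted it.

Answer: cursor 2

Derivation:
After op 1 (insert('b')): buffer="sbuzenb" (len 7), cursors c1@2 c2@7, authorship .1....2
After op 2 (insert('t')): buffer="sbtuzenbt" (len 9), cursors c1@3 c2@9, authorship .11....22
After op 3 (insert('f')): buffer="sbtfuzenbtf" (len 11), cursors c1@4 c2@11, authorship .111....222
After op 4 (delete): buffer="sbtuzenbt" (len 9), cursors c1@3 c2@9, authorship .11....22
Authorship (.=original, N=cursor N): . 1 1 . . . . 2 2
Index 8: author = 2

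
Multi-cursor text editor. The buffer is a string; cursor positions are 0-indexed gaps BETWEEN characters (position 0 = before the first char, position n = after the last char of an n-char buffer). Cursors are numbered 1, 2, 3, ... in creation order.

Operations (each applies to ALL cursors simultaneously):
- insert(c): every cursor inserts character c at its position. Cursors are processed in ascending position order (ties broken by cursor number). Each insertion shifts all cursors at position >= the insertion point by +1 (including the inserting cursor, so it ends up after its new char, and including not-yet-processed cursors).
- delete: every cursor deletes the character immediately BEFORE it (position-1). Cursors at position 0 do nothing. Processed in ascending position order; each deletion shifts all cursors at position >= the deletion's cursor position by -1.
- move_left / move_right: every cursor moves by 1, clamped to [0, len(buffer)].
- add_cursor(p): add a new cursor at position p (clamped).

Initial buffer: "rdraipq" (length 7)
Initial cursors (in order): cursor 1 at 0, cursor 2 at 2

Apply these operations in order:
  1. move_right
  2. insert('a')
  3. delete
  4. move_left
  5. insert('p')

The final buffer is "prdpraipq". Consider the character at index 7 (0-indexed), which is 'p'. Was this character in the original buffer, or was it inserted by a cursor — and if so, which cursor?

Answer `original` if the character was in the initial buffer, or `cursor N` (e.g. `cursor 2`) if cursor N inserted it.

Answer: original

Derivation:
After op 1 (move_right): buffer="rdraipq" (len 7), cursors c1@1 c2@3, authorship .......
After op 2 (insert('a')): buffer="radraaipq" (len 9), cursors c1@2 c2@5, authorship .1..2....
After op 3 (delete): buffer="rdraipq" (len 7), cursors c1@1 c2@3, authorship .......
After op 4 (move_left): buffer="rdraipq" (len 7), cursors c1@0 c2@2, authorship .......
After op 5 (insert('p')): buffer="prdpraipq" (len 9), cursors c1@1 c2@4, authorship 1..2.....
Authorship (.=original, N=cursor N): 1 . . 2 . . . . .
Index 7: author = original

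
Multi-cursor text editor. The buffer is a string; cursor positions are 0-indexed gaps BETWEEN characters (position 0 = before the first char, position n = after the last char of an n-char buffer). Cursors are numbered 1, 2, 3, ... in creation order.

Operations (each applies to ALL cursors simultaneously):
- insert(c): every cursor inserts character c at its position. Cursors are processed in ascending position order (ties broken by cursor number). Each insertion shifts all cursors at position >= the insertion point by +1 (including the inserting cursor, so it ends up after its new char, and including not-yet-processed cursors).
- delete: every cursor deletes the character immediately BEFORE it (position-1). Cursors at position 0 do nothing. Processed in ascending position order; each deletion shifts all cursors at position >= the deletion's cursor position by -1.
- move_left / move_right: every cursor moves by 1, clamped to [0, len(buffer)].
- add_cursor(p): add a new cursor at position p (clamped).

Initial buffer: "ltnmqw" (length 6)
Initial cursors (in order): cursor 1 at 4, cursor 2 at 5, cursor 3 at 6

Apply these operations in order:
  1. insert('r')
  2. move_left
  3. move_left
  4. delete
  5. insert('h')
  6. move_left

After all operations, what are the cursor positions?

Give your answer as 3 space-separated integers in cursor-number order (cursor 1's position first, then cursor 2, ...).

Answer: 2 4 6

Derivation:
After op 1 (insert('r')): buffer="ltnmrqrwr" (len 9), cursors c1@5 c2@7 c3@9, authorship ....1.2.3
After op 2 (move_left): buffer="ltnmrqrwr" (len 9), cursors c1@4 c2@6 c3@8, authorship ....1.2.3
After op 3 (move_left): buffer="ltnmrqrwr" (len 9), cursors c1@3 c2@5 c3@7, authorship ....1.2.3
After op 4 (delete): buffer="ltmqwr" (len 6), cursors c1@2 c2@3 c3@4, authorship .....3
After op 5 (insert('h')): buffer="lthmhqhwr" (len 9), cursors c1@3 c2@5 c3@7, authorship ..1.2.3.3
After op 6 (move_left): buffer="lthmhqhwr" (len 9), cursors c1@2 c2@4 c3@6, authorship ..1.2.3.3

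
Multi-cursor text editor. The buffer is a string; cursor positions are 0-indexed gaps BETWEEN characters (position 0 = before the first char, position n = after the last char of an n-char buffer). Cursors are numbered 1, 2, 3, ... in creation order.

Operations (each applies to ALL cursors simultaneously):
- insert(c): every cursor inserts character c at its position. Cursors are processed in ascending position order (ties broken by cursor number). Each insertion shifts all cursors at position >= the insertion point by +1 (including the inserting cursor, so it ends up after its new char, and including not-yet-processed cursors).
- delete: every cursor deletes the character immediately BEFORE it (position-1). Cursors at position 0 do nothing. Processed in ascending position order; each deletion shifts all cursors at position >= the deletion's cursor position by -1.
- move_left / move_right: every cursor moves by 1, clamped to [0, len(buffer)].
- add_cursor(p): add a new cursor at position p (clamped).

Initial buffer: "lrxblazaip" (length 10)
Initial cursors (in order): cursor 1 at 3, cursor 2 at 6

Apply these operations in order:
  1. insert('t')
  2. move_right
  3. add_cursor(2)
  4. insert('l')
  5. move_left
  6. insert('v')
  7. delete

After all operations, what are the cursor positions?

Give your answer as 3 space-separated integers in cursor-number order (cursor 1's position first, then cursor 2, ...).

After op 1 (insert('t')): buffer="lrxtblatzaip" (len 12), cursors c1@4 c2@8, authorship ...1...2....
After op 2 (move_right): buffer="lrxtblatzaip" (len 12), cursors c1@5 c2@9, authorship ...1...2....
After op 3 (add_cursor(2)): buffer="lrxtblatzaip" (len 12), cursors c3@2 c1@5 c2@9, authorship ...1...2....
After op 4 (insert('l')): buffer="lrlxtbllatzlaip" (len 15), cursors c3@3 c1@7 c2@12, authorship ..3.1.1..2.2...
After op 5 (move_left): buffer="lrlxtbllatzlaip" (len 15), cursors c3@2 c1@6 c2@11, authorship ..3.1.1..2.2...
After op 6 (insert('v')): buffer="lrvlxtbvllatzvlaip" (len 18), cursors c3@3 c1@8 c2@14, authorship ..33.1.11..2.22...
After op 7 (delete): buffer="lrlxtbllatzlaip" (len 15), cursors c3@2 c1@6 c2@11, authorship ..3.1.1..2.2...

Answer: 6 11 2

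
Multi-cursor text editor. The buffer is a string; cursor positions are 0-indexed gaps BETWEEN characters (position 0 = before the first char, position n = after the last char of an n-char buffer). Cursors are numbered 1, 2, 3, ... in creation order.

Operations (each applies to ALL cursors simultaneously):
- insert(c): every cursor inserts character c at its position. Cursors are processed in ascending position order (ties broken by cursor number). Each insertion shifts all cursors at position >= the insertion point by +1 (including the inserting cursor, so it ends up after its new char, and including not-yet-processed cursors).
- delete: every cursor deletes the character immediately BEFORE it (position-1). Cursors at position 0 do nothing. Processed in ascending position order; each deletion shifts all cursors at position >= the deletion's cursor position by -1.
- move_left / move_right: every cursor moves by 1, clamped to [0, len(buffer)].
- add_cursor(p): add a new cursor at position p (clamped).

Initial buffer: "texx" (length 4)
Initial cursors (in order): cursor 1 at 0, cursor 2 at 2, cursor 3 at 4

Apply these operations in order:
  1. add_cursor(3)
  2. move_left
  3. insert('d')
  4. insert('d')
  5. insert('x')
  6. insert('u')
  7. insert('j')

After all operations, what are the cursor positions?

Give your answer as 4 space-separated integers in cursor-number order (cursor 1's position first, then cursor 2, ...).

Answer: 5 11 23 17

Derivation:
After op 1 (add_cursor(3)): buffer="texx" (len 4), cursors c1@0 c2@2 c4@3 c3@4, authorship ....
After op 2 (move_left): buffer="texx" (len 4), cursors c1@0 c2@1 c4@2 c3@3, authorship ....
After op 3 (insert('d')): buffer="dtdedxdx" (len 8), cursors c1@1 c2@3 c4@5 c3@7, authorship 1.2.4.3.
After op 4 (insert('d')): buffer="ddtddeddxddx" (len 12), cursors c1@2 c2@5 c4@8 c3@11, authorship 11.22.44.33.
After op 5 (insert('x')): buffer="ddxtddxeddxxddxx" (len 16), cursors c1@3 c2@7 c4@11 c3@15, authorship 111.222.444.333.
After op 6 (insert('u')): buffer="ddxutddxueddxuxddxux" (len 20), cursors c1@4 c2@9 c4@14 c3@19, authorship 1111.2222.4444.3333.
After op 7 (insert('j')): buffer="ddxujtddxujeddxujxddxujx" (len 24), cursors c1@5 c2@11 c4@17 c3@23, authorship 11111.22222.44444.33333.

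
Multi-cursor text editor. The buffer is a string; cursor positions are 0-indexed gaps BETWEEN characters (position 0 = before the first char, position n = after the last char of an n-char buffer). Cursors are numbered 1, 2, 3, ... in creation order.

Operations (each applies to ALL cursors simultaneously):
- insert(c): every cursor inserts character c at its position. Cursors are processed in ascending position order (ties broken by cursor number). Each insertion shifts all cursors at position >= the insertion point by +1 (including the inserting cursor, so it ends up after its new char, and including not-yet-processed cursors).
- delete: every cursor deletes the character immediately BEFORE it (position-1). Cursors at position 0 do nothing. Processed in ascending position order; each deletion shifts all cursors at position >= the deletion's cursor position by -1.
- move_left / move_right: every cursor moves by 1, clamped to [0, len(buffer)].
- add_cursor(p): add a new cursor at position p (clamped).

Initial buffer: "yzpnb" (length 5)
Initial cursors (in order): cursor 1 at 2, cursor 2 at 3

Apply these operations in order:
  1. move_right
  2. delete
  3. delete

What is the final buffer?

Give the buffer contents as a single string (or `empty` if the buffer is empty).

After op 1 (move_right): buffer="yzpnb" (len 5), cursors c1@3 c2@4, authorship .....
After op 2 (delete): buffer="yzb" (len 3), cursors c1@2 c2@2, authorship ...
After op 3 (delete): buffer="b" (len 1), cursors c1@0 c2@0, authorship .

Answer: b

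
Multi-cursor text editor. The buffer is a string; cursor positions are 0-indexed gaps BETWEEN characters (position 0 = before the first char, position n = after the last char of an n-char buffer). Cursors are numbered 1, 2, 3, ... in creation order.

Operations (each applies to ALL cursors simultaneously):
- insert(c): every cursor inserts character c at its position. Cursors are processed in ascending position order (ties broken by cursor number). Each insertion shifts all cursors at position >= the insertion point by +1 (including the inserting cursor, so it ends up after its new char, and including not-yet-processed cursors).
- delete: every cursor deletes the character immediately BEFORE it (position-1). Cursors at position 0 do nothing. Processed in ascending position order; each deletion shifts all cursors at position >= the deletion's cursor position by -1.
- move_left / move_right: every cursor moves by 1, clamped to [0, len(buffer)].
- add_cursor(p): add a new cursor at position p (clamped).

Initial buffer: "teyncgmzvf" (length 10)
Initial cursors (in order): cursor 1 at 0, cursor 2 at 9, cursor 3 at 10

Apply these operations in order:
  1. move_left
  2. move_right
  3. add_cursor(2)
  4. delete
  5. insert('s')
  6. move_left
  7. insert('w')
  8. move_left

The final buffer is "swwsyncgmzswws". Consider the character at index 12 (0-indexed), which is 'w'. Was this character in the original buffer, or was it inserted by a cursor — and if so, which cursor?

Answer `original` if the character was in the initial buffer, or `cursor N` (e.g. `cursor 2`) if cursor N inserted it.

After op 1 (move_left): buffer="teyncgmzvf" (len 10), cursors c1@0 c2@8 c3@9, authorship ..........
After op 2 (move_right): buffer="teyncgmzvf" (len 10), cursors c1@1 c2@9 c3@10, authorship ..........
After op 3 (add_cursor(2)): buffer="teyncgmzvf" (len 10), cursors c1@1 c4@2 c2@9 c3@10, authorship ..........
After op 4 (delete): buffer="yncgmz" (len 6), cursors c1@0 c4@0 c2@6 c3@6, authorship ......
After op 5 (insert('s')): buffer="ssyncgmzss" (len 10), cursors c1@2 c4@2 c2@10 c3@10, authorship 14......23
After op 6 (move_left): buffer="ssyncgmzss" (len 10), cursors c1@1 c4@1 c2@9 c3@9, authorship 14......23
After op 7 (insert('w')): buffer="swwsyncgmzswws" (len 14), cursors c1@3 c4@3 c2@13 c3@13, authorship 1144......2233
After op 8 (move_left): buffer="swwsyncgmzswws" (len 14), cursors c1@2 c4@2 c2@12 c3@12, authorship 1144......2233
Authorship (.=original, N=cursor N): 1 1 4 4 . . . . . . 2 2 3 3
Index 12: author = 3

Answer: cursor 3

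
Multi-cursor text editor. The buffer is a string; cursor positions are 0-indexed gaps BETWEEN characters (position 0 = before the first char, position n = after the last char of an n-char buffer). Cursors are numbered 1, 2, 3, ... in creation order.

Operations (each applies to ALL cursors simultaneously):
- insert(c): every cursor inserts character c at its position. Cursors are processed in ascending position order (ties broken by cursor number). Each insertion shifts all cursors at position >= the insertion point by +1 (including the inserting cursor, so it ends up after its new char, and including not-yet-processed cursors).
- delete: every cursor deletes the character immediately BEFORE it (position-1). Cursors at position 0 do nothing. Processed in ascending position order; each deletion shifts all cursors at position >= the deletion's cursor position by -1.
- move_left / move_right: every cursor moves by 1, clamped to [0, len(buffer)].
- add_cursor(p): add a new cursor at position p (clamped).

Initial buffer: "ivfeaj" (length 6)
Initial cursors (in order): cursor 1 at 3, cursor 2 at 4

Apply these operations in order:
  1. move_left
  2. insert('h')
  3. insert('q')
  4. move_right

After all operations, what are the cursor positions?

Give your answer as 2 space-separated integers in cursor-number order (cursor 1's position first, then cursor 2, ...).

After op 1 (move_left): buffer="ivfeaj" (len 6), cursors c1@2 c2@3, authorship ......
After op 2 (insert('h')): buffer="ivhfheaj" (len 8), cursors c1@3 c2@5, authorship ..1.2...
After op 3 (insert('q')): buffer="ivhqfhqeaj" (len 10), cursors c1@4 c2@7, authorship ..11.22...
After op 4 (move_right): buffer="ivhqfhqeaj" (len 10), cursors c1@5 c2@8, authorship ..11.22...

Answer: 5 8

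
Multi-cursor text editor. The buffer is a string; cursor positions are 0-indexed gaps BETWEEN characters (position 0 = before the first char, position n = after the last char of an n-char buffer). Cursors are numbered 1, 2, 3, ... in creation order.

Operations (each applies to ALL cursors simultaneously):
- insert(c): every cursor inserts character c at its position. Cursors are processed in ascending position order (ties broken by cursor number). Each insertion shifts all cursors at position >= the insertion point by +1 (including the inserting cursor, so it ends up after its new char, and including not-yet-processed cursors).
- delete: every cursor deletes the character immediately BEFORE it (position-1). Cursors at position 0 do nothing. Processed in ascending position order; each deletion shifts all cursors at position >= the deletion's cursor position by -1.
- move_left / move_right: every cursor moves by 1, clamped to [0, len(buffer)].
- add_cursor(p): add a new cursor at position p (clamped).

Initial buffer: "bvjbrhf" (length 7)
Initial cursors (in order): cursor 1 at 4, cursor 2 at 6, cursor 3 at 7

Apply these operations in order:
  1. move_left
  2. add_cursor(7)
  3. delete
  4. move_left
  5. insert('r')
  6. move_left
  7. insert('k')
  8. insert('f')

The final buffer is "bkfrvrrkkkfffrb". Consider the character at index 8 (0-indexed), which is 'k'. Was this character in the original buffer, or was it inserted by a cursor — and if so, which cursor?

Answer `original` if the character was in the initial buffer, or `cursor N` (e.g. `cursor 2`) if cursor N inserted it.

Answer: cursor 3

Derivation:
After op 1 (move_left): buffer="bvjbrhf" (len 7), cursors c1@3 c2@5 c3@6, authorship .......
After op 2 (add_cursor(7)): buffer="bvjbrhf" (len 7), cursors c1@3 c2@5 c3@6 c4@7, authorship .......
After op 3 (delete): buffer="bvb" (len 3), cursors c1@2 c2@3 c3@3 c4@3, authorship ...
After op 4 (move_left): buffer="bvb" (len 3), cursors c1@1 c2@2 c3@2 c4@2, authorship ...
After op 5 (insert('r')): buffer="brvrrrb" (len 7), cursors c1@2 c2@6 c3@6 c4@6, authorship .1.234.
After op 6 (move_left): buffer="brvrrrb" (len 7), cursors c1@1 c2@5 c3@5 c4@5, authorship .1.234.
After op 7 (insert('k')): buffer="bkrvrrkkkrb" (len 11), cursors c1@2 c2@9 c3@9 c4@9, authorship .11.232344.
After op 8 (insert('f')): buffer="bkfrvrrkkkfffrb" (len 15), cursors c1@3 c2@13 c3@13 c4@13, authorship .111.232342344.
Authorship (.=original, N=cursor N): . 1 1 1 . 2 3 2 3 4 2 3 4 4 .
Index 8: author = 3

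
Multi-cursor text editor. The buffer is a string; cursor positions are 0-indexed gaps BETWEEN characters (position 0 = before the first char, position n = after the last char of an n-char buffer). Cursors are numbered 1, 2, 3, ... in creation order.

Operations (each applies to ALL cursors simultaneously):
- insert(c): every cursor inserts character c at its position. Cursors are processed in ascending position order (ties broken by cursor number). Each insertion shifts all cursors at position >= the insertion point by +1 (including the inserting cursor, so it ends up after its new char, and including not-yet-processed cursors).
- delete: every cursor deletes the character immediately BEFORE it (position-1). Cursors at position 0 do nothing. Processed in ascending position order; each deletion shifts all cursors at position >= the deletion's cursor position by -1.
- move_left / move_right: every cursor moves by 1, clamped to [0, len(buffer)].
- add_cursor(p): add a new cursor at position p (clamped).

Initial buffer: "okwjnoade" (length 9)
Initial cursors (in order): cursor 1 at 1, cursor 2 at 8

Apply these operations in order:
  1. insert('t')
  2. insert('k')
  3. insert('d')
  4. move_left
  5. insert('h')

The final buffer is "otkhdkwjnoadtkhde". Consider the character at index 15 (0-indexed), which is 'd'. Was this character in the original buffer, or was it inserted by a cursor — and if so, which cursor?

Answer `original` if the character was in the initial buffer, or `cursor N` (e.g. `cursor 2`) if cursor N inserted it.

Answer: cursor 2

Derivation:
After op 1 (insert('t')): buffer="otkwjnoadte" (len 11), cursors c1@2 c2@10, authorship .1.......2.
After op 2 (insert('k')): buffer="otkkwjnoadtke" (len 13), cursors c1@3 c2@12, authorship .11.......22.
After op 3 (insert('d')): buffer="otkdkwjnoadtkde" (len 15), cursors c1@4 c2@14, authorship .111.......222.
After op 4 (move_left): buffer="otkdkwjnoadtkde" (len 15), cursors c1@3 c2@13, authorship .111.......222.
After op 5 (insert('h')): buffer="otkhdkwjnoadtkhde" (len 17), cursors c1@4 c2@15, authorship .1111.......2222.
Authorship (.=original, N=cursor N): . 1 1 1 1 . . . . . . . 2 2 2 2 .
Index 15: author = 2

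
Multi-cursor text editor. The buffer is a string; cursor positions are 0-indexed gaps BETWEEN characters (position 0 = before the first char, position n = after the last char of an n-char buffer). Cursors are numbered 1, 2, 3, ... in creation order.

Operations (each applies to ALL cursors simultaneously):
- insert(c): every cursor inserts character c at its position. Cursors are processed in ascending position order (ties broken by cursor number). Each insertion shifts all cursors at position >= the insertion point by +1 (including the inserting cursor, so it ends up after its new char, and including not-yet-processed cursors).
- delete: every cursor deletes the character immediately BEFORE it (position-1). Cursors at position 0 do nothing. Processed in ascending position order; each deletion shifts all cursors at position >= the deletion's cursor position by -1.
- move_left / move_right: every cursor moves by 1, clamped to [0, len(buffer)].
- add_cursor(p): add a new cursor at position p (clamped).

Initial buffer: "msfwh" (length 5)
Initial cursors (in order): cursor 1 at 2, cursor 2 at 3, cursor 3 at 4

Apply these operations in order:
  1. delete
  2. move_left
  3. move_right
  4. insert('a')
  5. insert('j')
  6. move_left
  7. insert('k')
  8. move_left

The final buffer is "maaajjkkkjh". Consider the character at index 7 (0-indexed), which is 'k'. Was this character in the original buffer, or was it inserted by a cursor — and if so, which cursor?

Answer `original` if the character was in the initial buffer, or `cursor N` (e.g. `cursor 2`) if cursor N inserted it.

Answer: cursor 2

Derivation:
After op 1 (delete): buffer="mh" (len 2), cursors c1@1 c2@1 c3@1, authorship ..
After op 2 (move_left): buffer="mh" (len 2), cursors c1@0 c2@0 c3@0, authorship ..
After op 3 (move_right): buffer="mh" (len 2), cursors c1@1 c2@1 c3@1, authorship ..
After op 4 (insert('a')): buffer="maaah" (len 5), cursors c1@4 c2@4 c3@4, authorship .123.
After op 5 (insert('j')): buffer="maaajjjh" (len 8), cursors c1@7 c2@7 c3@7, authorship .123123.
After op 6 (move_left): buffer="maaajjjh" (len 8), cursors c1@6 c2@6 c3@6, authorship .123123.
After op 7 (insert('k')): buffer="maaajjkkkjh" (len 11), cursors c1@9 c2@9 c3@9, authorship .123121233.
After op 8 (move_left): buffer="maaajjkkkjh" (len 11), cursors c1@8 c2@8 c3@8, authorship .123121233.
Authorship (.=original, N=cursor N): . 1 2 3 1 2 1 2 3 3 .
Index 7: author = 2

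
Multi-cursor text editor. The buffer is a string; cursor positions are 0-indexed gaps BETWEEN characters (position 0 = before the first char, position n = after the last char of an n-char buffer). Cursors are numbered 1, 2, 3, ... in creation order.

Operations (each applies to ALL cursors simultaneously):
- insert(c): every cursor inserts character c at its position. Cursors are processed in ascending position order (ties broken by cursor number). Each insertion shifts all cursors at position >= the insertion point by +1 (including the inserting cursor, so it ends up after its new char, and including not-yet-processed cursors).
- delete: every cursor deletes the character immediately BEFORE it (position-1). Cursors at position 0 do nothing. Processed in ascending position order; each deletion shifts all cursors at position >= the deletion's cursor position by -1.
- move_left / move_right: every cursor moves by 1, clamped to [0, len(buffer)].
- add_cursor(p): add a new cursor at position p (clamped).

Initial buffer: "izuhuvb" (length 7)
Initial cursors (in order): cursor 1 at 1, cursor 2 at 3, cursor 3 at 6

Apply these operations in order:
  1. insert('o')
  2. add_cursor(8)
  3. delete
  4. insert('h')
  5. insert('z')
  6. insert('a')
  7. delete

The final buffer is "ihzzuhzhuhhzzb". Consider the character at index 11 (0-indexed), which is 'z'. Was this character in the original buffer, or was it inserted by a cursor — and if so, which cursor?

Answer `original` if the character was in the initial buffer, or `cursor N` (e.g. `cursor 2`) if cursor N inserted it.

Answer: cursor 3

Derivation:
After op 1 (insert('o')): buffer="iozuohuvob" (len 10), cursors c1@2 c2@5 c3@9, authorship .1..2...3.
After op 2 (add_cursor(8)): buffer="iozuohuvob" (len 10), cursors c1@2 c2@5 c4@8 c3@9, authorship .1..2...3.
After op 3 (delete): buffer="izuhub" (len 6), cursors c1@1 c2@3 c3@5 c4@5, authorship ......
After op 4 (insert('h')): buffer="ihzuhhuhhb" (len 10), cursors c1@2 c2@5 c3@9 c4@9, authorship .1..2..34.
After op 5 (insert('z')): buffer="ihzzuhzhuhhzzb" (len 14), cursors c1@3 c2@7 c3@13 c4@13, authorship .11..22..3434.
After op 6 (insert('a')): buffer="ihzazuhzahuhhzzaab" (len 18), cursors c1@4 c2@9 c3@17 c4@17, authorship .111..222..343434.
After op 7 (delete): buffer="ihzzuhzhuhhzzb" (len 14), cursors c1@3 c2@7 c3@13 c4@13, authorship .11..22..3434.
Authorship (.=original, N=cursor N): . 1 1 . . 2 2 . . 3 4 3 4 .
Index 11: author = 3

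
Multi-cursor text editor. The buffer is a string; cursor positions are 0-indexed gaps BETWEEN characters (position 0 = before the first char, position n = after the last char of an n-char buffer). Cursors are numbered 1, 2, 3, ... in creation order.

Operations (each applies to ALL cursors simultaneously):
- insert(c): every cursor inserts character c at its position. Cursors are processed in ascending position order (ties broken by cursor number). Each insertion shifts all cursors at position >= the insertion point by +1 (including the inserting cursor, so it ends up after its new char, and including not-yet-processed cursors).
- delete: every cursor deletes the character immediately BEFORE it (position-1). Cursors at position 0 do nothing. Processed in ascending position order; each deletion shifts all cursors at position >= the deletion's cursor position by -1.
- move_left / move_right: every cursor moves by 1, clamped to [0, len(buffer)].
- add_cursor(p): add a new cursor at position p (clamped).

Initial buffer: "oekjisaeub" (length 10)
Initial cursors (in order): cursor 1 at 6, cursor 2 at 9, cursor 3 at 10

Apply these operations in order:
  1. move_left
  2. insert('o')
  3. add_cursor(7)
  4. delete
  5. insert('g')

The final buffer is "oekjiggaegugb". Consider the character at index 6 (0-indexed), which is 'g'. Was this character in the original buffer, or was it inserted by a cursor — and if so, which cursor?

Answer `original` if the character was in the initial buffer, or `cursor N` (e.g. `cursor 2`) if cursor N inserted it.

Answer: cursor 4

Derivation:
After op 1 (move_left): buffer="oekjisaeub" (len 10), cursors c1@5 c2@8 c3@9, authorship ..........
After op 2 (insert('o')): buffer="oekjiosaeouob" (len 13), cursors c1@6 c2@10 c3@12, authorship .....1...2.3.
After op 3 (add_cursor(7)): buffer="oekjiosaeouob" (len 13), cursors c1@6 c4@7 c2@10 c3@12, authorship .....1...2.3.
After op 4 (delete): buffer="oekjiaeub" (len 9), cursors c1@5 c4@5 c2@7 c3@8, authorship .........
After op 5 (insert('g')): buffer="oekjiggaegugb" (len 13), cursors c1@7 c4@7 c2@10 c3@12, authorship .....14..2.3.
Authorship (.=original, N=cursor N): . . . . . 1 4 . . 2 . 3 .
Index 6: author = 4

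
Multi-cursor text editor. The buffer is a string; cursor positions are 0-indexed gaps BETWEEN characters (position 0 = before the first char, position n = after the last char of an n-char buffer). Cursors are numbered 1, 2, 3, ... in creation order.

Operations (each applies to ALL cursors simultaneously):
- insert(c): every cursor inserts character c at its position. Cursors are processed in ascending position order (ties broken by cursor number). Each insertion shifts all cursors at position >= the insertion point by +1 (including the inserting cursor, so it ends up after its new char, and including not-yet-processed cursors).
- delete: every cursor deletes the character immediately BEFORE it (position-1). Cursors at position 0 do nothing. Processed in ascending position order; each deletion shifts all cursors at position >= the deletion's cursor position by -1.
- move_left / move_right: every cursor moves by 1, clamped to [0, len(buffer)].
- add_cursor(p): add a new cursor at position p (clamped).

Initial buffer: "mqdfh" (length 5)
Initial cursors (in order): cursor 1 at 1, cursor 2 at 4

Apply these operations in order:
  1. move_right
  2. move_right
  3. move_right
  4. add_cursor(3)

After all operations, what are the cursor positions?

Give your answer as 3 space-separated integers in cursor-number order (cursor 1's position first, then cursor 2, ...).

After op 1 (move_right): buffer="mqdfh" (len 5), cursors c1@2 c2@5, authorship .....
After op 2 (move_right): buffer="mqdfh" (len 5), cursors c1@3 c2@5, authorship .....
After op 3 (move_right): buffer="mqdfh" (len 5), cursors c1@4 c2@5, authorship .....
After op 4 (add_cursor(3)): buffer="mqdfh" (len 5), cursors c3@3 c1@4 c2@5, authorship .....

Answer: 4 5 3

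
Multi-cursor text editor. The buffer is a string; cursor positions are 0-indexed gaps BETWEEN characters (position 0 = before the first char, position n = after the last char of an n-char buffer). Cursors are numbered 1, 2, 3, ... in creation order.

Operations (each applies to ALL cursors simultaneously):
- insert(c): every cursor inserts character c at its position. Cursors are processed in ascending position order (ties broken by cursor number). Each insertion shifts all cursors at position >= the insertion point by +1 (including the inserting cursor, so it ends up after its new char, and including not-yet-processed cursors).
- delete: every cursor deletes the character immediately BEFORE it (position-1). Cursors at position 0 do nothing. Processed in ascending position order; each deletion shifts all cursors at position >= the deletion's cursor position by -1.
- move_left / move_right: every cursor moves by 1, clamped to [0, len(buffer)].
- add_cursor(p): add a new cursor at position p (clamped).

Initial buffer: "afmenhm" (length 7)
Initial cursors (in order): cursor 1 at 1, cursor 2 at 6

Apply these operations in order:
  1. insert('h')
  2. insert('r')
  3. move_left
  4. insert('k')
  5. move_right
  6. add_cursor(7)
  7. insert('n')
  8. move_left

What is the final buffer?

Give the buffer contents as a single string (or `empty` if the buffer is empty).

After op 1 (insert('h')): buffer="ahfmenhhm" (len 9), cursors c1@2 c2@8, authorship .1.....2.
After op 2 (insert('r')): buffer="ahrfmenhhrm" (len 11), cursors c1@3 c2@10, authorship .11.....22.
After op 3 (move_left): buffer="ahrfmenhhrm" (len 11), cursors c1@2 c2@9, authorship .11.....22.
After op 4 (insert('k')): buffer="ahkrfmenhhkrm" (len 13), cursors c1@3 c2@11, authorship .111.....222.
After op 5 (move_right): buffer="ahkrfmenhhkrm" (len 13), cursors c1@4 c2@12, authorship .111.....222.
After op 6 (add_cursor(7)): buffer="ahkrfmenhhkrm" (len 13), cursors c1@4 c3@7 c2@12, authorship .111.....222.
After op 7 (insert('n')): buffer="ahkrnfmennhhkrnm" (len 16), cursors c1@5 c3@9 c2@15, authorship .1111...3..2222.
After op 8 (move_left): buffer="ahkrnfmennhhkrnm" (len 16), cursors c1@4 c3@8 c2@14, authorship .1111...3..2222.

Answer: ahkrnfmennhhkrnm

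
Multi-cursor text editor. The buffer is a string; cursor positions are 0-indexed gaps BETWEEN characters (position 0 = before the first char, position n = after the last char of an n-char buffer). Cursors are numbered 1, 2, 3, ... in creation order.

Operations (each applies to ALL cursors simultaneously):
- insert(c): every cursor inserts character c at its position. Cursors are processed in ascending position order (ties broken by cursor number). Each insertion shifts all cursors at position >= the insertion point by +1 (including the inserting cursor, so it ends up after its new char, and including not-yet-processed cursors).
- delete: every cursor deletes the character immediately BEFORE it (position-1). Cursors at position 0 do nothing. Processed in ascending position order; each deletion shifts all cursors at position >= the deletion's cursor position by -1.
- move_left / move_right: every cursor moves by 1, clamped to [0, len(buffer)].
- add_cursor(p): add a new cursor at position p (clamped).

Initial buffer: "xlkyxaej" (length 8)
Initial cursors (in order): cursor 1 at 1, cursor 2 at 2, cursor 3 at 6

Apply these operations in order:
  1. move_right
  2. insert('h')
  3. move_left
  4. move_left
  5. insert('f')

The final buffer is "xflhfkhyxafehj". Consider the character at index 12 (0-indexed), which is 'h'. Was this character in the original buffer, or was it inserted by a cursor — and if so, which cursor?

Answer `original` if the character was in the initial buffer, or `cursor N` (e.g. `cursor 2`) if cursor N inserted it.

Answer: cursor 3

Derivation:
After op 1 (move_right): buffer="xlkyxaej" (len 8), cursors c1@2 c2@3 c3@7, authorship ........
After op 2 (insert('h')): buffer="xlhkhyxaehj" (len 11), cursors c1@3 c2@5 c3@10, authorship ..1.2....3.
After op 3 (move_left): buffer="xlhkhyxaehj" (len 11), cursors c1@2 c2@4 c3@9, authorship ..1.2....3.
After op 4 (move_left): buffer="xlhkhyxaehj" (len 11), cursors c1@1 c2@3 c3@8, authorship ..1.2....3.
After op 5 (insert('f')): buffer="xflhfkhyxafehj" (len 14), cursors c1@2 c2@5 c3@11, authorship .1.12.2...3.3.
Authorship (.=original, N=cursor N): . 1 . 1 2 . 2 . . . 3 . 3 .
Index 12: author = 3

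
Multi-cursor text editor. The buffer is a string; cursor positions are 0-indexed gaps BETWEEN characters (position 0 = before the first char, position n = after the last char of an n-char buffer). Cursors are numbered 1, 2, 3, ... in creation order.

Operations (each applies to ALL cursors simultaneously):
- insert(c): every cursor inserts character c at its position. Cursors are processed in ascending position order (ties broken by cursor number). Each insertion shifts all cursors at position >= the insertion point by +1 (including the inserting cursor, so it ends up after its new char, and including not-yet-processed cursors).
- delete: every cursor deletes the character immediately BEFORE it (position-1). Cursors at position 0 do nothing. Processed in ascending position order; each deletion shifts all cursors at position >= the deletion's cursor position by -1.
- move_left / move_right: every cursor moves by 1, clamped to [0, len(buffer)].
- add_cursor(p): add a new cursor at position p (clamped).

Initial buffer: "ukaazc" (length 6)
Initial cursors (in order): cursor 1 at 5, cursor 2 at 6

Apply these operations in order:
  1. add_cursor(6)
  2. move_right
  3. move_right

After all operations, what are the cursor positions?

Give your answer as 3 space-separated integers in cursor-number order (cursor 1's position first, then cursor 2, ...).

Answer: 6 6 6

Derivation:
After op 1 (add_cursor(6)): buffer="ukaazc" (len 6), cursors c1@5 c2@6 c3@6, authorship ......
After op 2 (move_right): buffer="ukaazc" (len 6), cursors c1@6 c2@6 c3@6, authorship ......
After op 3 (move_right): buffer="ukaazc" (len 6), cursors c1@6 c2@6 c3@6, authorship ......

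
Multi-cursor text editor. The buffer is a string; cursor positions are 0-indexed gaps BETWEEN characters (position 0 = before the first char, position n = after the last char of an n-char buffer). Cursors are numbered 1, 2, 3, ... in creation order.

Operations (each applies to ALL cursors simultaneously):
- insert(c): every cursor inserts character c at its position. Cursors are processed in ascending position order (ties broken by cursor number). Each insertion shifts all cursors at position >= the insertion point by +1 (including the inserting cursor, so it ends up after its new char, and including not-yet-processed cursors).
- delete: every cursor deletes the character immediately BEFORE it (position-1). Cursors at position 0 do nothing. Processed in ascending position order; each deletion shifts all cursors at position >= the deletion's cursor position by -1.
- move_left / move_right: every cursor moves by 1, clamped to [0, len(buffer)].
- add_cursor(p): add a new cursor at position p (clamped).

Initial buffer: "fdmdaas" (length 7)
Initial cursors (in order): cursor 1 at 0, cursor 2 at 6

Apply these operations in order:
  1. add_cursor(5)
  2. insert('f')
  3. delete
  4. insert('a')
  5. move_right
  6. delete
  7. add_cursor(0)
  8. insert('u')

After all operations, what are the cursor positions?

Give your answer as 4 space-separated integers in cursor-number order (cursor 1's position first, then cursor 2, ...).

After op 1 (add_cursor(5)): buffer="fdmdaas" (len 7), cursors c1@0 c3@5 c2@6, authorship .......
After op 2 (insert('f')): buffer="ffdmdafafs" (len 10), cursors c1@1 c3@7 c2@9, authorship 1.....3.2.
After op 3 (delete): buffer="fdmdaas" (len 7), cursors c1@0 c3@5 c2@6, authorship .......
After op 4 (insert('a')): buffer="afdmdaaaas" (len 10), cursors c1@1 c3@7 c2@9, authorship 1.....3.2.
After op 5 (move_right): buffer="afdmdaaaas" (len 10), cursors c1@2 c3@8 c2@10, authorship 1.....3.2.
After op 6 (delete): buffer="admdaaa" (len 7), cursors c1@1 c3@6 c2@7, authorship 1....32
After op 7 (add_cursor(0)): buffer="admdaaa" (len 7), cursors c4@0 c1@1 c3@6 c2@7, authorship 1....32
After op 8 (insert('u')): buffer="uaudmdaauau" (len 11), cursors c4@1 c1@3 c3@9 c2@11, authorship 411....3322

Answer: 3 11 9 1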